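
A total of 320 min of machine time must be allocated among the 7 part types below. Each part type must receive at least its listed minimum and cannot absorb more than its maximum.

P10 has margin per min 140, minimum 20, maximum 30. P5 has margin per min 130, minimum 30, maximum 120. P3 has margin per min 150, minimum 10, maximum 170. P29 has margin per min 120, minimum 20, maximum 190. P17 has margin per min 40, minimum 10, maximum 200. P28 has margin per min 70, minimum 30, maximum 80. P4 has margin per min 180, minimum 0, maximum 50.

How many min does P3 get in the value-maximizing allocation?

Meeting every minimum uses 20+30+10+20+10+30+0 = 120 min, leaving 200.
Highest margin per min first: P4 180 > P3 150 > P10 140 > P5 130 > P29 120 > P28 70 > P17 40.
Give P4 50 more to hit its cap of 50 — 150 left.
Only 150 left; P3 takes them to reach 160.

160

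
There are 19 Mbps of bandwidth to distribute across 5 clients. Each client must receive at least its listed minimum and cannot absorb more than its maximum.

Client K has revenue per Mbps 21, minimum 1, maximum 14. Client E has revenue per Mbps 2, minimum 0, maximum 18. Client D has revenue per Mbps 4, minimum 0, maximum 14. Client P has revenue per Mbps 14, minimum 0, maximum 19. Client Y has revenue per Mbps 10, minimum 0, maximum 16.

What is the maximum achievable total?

Meeting every minimum uses 1+0+0+0+0 = 1 Mbps, leaving 18.
Highest revenue per Mbps first: Client K 21 > Client P 14 > Client Y 10 > Client D 4 > Client E 2.
Client K takes 13 more to reach its cap of 14 → 5 left.
Client P has room for 19 more but only 5 remain, so it gets 5.
Total = 21×14 + 14×5 = 364.

364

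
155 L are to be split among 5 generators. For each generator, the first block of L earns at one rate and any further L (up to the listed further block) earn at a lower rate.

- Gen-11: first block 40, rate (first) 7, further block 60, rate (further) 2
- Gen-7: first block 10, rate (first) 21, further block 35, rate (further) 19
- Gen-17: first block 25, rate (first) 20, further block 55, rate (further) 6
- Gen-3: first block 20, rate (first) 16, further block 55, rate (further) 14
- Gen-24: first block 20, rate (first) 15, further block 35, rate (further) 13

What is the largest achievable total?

Rank every tier by rate: Gen-7/first 21 > Gen-17/first 20 > Gen-7/second 19 > Gen-3/first 16 > Gen-24/first 15 > Gen-3/second 14 > Gen-24/second 13 > Gen-11/first 7 > Gen-17/second 6 > Gen-11/second 2.
Fill Gen-7 first block (10 at 21) — 145 left.
Gen-17 first at 20: fill all 25 — 120 left.
Fill Gen-7 second block (35 at 19) — 85 left.
Fill Gen-3 first block (20 at 16) — 65 left.
Gen-24 first at 15: fill all 20 — 45 left.
45 remain; put them into Gen-3 second at 14.
Total = 21×10 + 20×25 + 19×35 + 16×20 + 15×20 + 14×45 = 2625.

2625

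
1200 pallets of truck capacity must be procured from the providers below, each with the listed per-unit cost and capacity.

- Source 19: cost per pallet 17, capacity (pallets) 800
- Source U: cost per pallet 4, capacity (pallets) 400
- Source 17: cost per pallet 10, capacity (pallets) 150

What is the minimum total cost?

Fill from the cheapest provider first.
Source U at 4: take all 400 pallets ; 800 still needed.
Take 150 from Source 17 at 10 ; need 650 more.
Source 19 (17): take the remaining 650 ; done.
Cost = 400×4 + 150×10 + 650×17 = 14150.

14150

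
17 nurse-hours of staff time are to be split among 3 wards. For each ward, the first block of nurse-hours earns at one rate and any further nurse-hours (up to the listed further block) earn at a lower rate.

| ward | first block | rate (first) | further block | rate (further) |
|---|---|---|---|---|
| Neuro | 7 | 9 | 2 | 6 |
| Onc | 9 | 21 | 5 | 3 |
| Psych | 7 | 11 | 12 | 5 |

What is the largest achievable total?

275

Treat each block as its own option and order by rate: Onc/tier1 21 > Psych/tier1 11 > Neuro/tier1 9 > Neuro/tier2 6 > Psych/tier2 5 > Onc/tier2 3.
Fill Onc tier1 block (9 at 21) ; 8 left.
Psych/tier1 (11): +7 ; 1 left.
Neuro/tier1: +1 of 7 at 9; pool empty.
Total = 21×9 + 11×7 + 9×1 = 275.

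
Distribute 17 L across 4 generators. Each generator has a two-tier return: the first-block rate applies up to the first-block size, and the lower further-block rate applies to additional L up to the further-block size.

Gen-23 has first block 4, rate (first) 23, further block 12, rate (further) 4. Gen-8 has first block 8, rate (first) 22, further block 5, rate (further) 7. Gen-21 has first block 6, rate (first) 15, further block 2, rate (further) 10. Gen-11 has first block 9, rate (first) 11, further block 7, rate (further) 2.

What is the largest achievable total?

343

Order all 8 blocks by rate: Gen-23/first 23 > Gen-8/first 22 > Gen-21/first 15 > Gen-11/first 11 > Gen-21/second 10 > Gen-8/second 7 > Gen-23/second 4 > Gen-11/second 2.
Gen-23 first at 23: fill all 4 ; 13 left.
Fill Gen-8 first block (8 at 22) ; 5 left.
Gen-21 first at 15: only 5 left, fill 5.
Total = 23×4 + 22×8 + 15×5 = 343.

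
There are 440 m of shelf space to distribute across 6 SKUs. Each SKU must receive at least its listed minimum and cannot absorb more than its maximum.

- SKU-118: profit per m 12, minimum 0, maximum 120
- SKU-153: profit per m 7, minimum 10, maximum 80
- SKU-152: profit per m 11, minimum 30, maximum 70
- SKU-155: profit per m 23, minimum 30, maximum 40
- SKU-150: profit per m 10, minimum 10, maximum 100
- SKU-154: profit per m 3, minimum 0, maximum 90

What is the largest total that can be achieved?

4780

Meeting every minimum uses 0+10+30+30+10+0 = 80 m, leaving 360.
Order the SKUs by profit per m: SKU-155 23 > SKU-118 12 > SKU-152 11 > SKU-150 10 > SKU-153 7 > SKU-154 3.
SKU-155 takes 10 more to reach its cap of 40 ; 350 left.
SKU-118 takes 120 more to reach its cap of 120 ; 230 left.
SKU-152: +40 to 70 (cap) ; 190 left.
SKU-150 takes 90 more to reach its cap of 100 ; 100 left.
SKU-153: +70 to 80 (cap) ; 30 left.
Only 30 left; SKU-154 takes them to reach 30.
Total = 12×120 + 7×80 + 11×70 + 23×40 + 10×100 + 3×30 = 4780.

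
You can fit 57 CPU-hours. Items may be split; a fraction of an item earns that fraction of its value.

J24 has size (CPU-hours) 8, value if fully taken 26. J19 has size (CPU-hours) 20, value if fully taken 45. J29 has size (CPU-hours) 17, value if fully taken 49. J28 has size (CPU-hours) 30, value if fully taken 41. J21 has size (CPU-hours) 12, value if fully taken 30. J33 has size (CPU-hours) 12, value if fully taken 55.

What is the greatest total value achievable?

Sort by value density: J33 55/12≈4.58, J24 26/8≈3.25, J29 49/17≈2.88, J21 30/12≈2.5, J19 45/20≈2.25, J28 41/30≈1.37.
All 12 CPU-hours of J33 fit (value 55) → 45 remain.
J24: take in full, 8 CPU-hours for value 26 → 37 left.
All 17 CPU-hours of J29 fit (value 49) → 20 remain.
All 12 CPU-hours of J21 fit (value 30) → 8 remain.
8 CPU-hours left: a 8/20 share of J19 gives 45×8/20 = 18.
Total value = 178.

178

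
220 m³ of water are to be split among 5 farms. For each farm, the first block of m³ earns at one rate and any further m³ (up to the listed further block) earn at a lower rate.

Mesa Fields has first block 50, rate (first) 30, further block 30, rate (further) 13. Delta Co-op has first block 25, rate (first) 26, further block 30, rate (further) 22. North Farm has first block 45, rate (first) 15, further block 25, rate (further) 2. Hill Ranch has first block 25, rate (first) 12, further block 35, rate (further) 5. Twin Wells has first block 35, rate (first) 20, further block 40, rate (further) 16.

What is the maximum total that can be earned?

4750

Order all 10 blocks by rate: Mesa Fields/T1 30 > Delta Co-op/T1 26 > Delta Co-op/T2 22 > Twin Wells/T1 20 > Twin Wells/T2 16 > North Farm/T1 15 > Mesa Fields/T2 13 > Hill Ranch/T1 12 > Hill Ranch/T2 5 > North Farm/T2 2.
Fill Mesa Fields T1 block (50 at 30) → 170 left.
Delta Co-op T1 at 26: fill all 25 → 145 left.
Fill Delta Co-op T2 block (30 at 22) → 115 left.
Fill Twin Wells T1 block (35 at 20) → 80 left.
Twin Wells/T2 (16): +40 → 40 left.
North Farm T1 at 15: only 40 left, fill 40.
Total = 30×50 + 26×25 + 22×30 + 20×35 + 16×40 + 15×40 = 4750.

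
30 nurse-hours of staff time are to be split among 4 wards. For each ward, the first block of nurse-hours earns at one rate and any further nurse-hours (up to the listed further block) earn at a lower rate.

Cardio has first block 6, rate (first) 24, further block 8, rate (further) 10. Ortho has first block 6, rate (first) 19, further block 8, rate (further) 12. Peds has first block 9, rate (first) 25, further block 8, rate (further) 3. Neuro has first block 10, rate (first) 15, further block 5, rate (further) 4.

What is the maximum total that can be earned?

Rank every tier by rate: Peds/tier1 25 > Cardio/tier1 24 > Ortho/tier1 19 > Neuro/tier1 15 > Ortho/tier2 12 > Cardio/tier2 10 > Neuro/tier2 4 > Peds/tier2 3.
Peds tier1 at 25: fill all 9 ; 21 left.
Cardio/tier1 (24): +6 ; 15 left.
Ortho/tier1 (19): +6 ; 9 left.
Neuro/tier1: +9 of 10 at 15; pool empty.
Total = 25×9 + 24×6 + 19×6 + 15×9 = 618.

618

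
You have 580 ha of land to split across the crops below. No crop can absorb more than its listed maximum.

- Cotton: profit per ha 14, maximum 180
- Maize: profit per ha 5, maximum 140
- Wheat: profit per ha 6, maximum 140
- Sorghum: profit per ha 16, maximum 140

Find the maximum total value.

6200

Order the crops by profit per ha: Sorghum 16 > Cotton 14 > Wheat 6 > Maize 5.
Sorghum takes 140 to reach its cap of 140 ; 440 left.
Give Cotton 180 to hit its cap of 180 ; 260 left.
Wheat: +140 to 140 (cap) ; 120 left.
Only 120 left; Maize takes them to reach 120.
Total = 14×180 + 5×120 + 6×140 + 16×140 = 6200.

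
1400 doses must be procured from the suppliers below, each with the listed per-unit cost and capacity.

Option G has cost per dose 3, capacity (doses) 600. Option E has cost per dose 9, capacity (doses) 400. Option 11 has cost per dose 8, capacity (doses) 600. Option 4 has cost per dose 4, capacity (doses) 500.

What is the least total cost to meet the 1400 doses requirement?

6200

Use suppliers in increasing cost order.
Option G at 3: take all 600 doses — 800 still needed.
Option 4 at 4: take all 500 doses — 300 still needed.
Take 300 from Option 11 at 8 to finish.
Option E: unused.
Cost = 600×3 + 500×4 + 300×8 = 6200.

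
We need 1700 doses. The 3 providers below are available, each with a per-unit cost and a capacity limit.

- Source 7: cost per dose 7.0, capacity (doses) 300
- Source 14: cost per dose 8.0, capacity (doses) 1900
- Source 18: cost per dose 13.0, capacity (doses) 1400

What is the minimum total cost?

Cheapest first:
Source 7 at 7.0: take all 300 doses ; 1400 still needed.
Take 1400 from Source 14 at 8.0 to finish.
Source 18: unused.
Cost = 300×7.0 + 1400×8.0 = 13300.

13300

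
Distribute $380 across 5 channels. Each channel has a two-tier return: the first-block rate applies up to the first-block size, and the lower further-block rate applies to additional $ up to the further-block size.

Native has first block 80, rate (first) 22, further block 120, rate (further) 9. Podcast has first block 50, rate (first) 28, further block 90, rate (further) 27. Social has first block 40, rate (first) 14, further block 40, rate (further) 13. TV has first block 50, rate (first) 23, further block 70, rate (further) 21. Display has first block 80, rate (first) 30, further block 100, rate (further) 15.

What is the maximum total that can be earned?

Rank every tier by rate: Display/first 30 > Podcast/first 28 > Podcast/second 27 > TV/first 23 > Native/first 22 > TV/second 21 > Display/second 15 > Social/first 14 > Social/second 13 > Native/second 9.
Fill Display first block (80 at 30) — 300 left.
Podcast first at 28: fill all 50 — 250 left.
Fill Podcast second block (90 at 27) — 160 left.
Fill TV first block (50 at 23) — 110 left.
Native/first (22): +80 — 30 left.
TV/second: +30 of 70 at 21; pool empty.
Total = 30×80 + 28×50 + 27×90 + 23×50 + 22×80 + 21×30 = 9770.

9770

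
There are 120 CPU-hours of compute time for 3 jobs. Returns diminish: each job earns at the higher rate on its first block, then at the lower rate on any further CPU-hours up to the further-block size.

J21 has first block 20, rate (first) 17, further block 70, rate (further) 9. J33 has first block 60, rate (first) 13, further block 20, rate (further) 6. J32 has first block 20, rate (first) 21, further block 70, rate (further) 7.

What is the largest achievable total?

Treat each block as its own option and order by rate: J32/tier1 21 > J21/tier1 17 > J33/tier1 13 > J21/tier2 9 > J32/tier2 7 > J33/tier2 6.
Fill J32 tier1 block (20 at 21) ; 100 left.
J21 tier1 at 17: fill all 20 ; 80 left.
Fill J33 tier1 block (60 at 13) ; 20 left.
J21/tier2: +20 of 70 at 9; pool empty.
Total = 21×20 + 17×20 + 13×60 + 9×20 = 1720.

1720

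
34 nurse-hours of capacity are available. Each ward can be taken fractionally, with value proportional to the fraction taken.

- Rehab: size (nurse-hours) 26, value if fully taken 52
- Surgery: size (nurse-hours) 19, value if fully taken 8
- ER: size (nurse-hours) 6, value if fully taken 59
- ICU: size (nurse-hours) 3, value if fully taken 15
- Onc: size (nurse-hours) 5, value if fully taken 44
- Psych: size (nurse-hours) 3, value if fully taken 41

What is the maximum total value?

Best value per unit of size first: Psych 41/3≈13.7, ER 59/6≈9.83, Onc 44/5≈8.8, ICU 15/3≈5, Rehab 52/26≈2, Surgery 8/19≈0.421.
All 3 nurse-hours of Psych fit (value 41) — 31 remain.
Take all of ER (6 nurse-hours, value 59) — 25 nurse-hours left.
Take all of Onc (5 nurse-hours, value 44) — 20 nurse-hours left.
All 3 nurse-hours of ICU fit (value 15) — 17 remain.
Only 17 nurse-hours remain; take 17/26 of Rehab for value 52×17/26 = 34.
Total value = 193.

193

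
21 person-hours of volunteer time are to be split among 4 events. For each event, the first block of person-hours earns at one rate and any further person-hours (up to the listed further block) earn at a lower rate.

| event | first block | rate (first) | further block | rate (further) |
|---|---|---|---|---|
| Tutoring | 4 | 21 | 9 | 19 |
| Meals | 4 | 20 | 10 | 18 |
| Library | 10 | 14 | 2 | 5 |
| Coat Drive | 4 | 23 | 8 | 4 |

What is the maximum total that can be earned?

Order all 8 blocks by rate: Coat Drive/tier1 23 > Tutoring/tier1 21 > Meals/tier1 20 > Tutoring/tier2 19 > Meals/tier2 18 > Library/tier1 14 > Library/tier2 5 > Coat Drive/tier2 4.
Coat Drive tier1 at 23: fill all 4 ; 17 left.
Fill Tutoring tier1 block (4 at 21) ; 13 left.
Fill Meals tier1 block (4 at 20) ; 9 left.
Tutoring/tier2 (19): +9 ; 0 left.
Total = 23×4 + 21×4 + 20×4 + 19×9 = 427.

427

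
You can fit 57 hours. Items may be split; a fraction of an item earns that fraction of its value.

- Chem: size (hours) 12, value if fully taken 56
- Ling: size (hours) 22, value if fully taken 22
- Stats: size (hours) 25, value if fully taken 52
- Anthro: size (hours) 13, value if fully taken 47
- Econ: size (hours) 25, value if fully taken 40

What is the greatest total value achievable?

166.2

Rank by value-to-size ratio: Chem 56/12≈4.67, Anthro 47/13≈3.62, Stats 52/25≈2.08, Econ 40/25≈1.6, Ling 22/22≈1.
Take all of Chem (12 hours, value 56) → 45 hours left.
All 13 hours of Anthro fit (value 47) → 32 remain.
Take all of Stats (25 hours, value 52) → 7 hours left.
Fill the last 7 hours with part of Econ: 7/25 of it earns 11.2.
Total value = 166.2.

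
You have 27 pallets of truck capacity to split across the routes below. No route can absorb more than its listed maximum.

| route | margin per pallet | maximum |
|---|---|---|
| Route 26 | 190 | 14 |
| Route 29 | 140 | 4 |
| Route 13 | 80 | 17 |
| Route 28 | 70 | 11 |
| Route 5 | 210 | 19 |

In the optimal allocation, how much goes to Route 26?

Rank by margin per pallet: Route 5 210 > Route 26 190 > Route 29 140 > Route 13 80 > Route 28 70.
Route 5 takes 19 to reach its cap of 19 ; 8 left.
Route 26: +8 (room for 14) → 8. Pool exhausted.

8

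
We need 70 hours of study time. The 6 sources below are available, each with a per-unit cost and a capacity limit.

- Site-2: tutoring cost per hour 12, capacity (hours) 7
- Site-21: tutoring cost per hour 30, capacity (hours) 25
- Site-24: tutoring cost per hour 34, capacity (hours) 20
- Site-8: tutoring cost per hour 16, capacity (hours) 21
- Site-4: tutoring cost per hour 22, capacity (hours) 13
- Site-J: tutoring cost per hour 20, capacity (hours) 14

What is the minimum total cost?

1436

Fill from the cheapest source first.
Site-2 at 12: take all 7 hours ; 63 still needed.
Site-8 at 16: take all 21 hours ; 42 still needed.
Site-J (20): use full 14 ; 28 hours to go.
Site-4 at 22: take all 13 hours ; 15 still needed.
Site-21 (30): take the remaining 15 ; done.
Site-24: unused.
Cost = 7×12 + 21×16 + 14×20 + 13×22 + 15×30 = 1436.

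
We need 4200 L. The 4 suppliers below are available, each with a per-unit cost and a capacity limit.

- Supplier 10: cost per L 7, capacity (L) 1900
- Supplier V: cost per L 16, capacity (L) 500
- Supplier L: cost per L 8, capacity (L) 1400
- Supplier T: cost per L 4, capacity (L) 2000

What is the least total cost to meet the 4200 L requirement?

Use suppliers in increasing cost order.
Take 2000 from Supplier T at 4 — need 2200 more.
Take 1900 from Supplier 10 at 7 — need 300 more.
Take 300 from Supplier L at 8 to finish.
Supplier V: unused.
Cost = 2000×4 + 1900×7 + 300×8 = 23700.

23700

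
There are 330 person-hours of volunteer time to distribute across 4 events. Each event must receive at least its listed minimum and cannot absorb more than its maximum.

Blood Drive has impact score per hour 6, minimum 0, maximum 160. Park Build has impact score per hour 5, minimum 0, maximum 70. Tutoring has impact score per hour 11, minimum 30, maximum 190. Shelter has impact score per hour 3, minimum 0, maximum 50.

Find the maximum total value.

2930

Meeting every minimum uses 0+0+30+0 = 30 person-hours, leaving 300.
Rank by impact score per hour: Tutoring 11 > Blood Drive 6 > Park Build 5 > Shelter 3.
Tutoring takes 160 more to reach its cap of 190 ; 140 left.
Only 140 left; Blood Drive takes them to reach 140.
Total = 6×140 + 11×190 = 2930.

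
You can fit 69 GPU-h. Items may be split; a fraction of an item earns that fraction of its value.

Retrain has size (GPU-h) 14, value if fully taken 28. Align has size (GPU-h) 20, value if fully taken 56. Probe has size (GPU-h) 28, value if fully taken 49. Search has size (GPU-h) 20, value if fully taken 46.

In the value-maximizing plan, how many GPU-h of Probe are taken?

Rank by value-to-size ratio: Align 56/20≈2.8, Search 46/20≈2.3, Retrain 28/14≈2, Probe 49/28≈1.75.
Align: take in full, 20 GPU-h for value 56 ; 49 left.
Take all of Search (20 GPU-h, value 46) ; 29 GPU-h left.
Retrain: take in full, 14 GPU-h for value 28 ; 15 left.
Only 15 GPU-h remain; take 15/28 of Probe for value 49×15/28 = 26.25.

15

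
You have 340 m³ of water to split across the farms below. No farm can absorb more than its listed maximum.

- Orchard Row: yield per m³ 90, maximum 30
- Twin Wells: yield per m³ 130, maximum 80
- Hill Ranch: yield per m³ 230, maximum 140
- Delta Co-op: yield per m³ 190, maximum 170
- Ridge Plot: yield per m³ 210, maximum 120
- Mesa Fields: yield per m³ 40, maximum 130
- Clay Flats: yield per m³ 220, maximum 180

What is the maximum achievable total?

76000

Order the farms by yield per m³: Hill Ranch 230 > Clay Flats 220 > Ridge Plot 210 > Delta Co-op 190 > Twin Wells 130 > Orchard Row 90 > Mesa Fields 40.
Give Hill Ranch 140 to hit its cap of 140 → 200 left.
Clay Flats takes 180 to reach its cap of 180 → 20 left.
Ridge Plot has room for 120 but only 20 remain, so it gets 20.
Total = 230×140 + 210×20 + 220×180 = 76000.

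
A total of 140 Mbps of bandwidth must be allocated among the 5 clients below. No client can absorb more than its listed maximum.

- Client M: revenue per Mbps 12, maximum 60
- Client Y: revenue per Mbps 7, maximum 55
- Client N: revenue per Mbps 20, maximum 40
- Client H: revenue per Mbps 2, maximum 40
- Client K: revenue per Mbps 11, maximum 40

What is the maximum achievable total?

Highest revenue per Mbps first: Client N 20 > Client M 12 > Client K 11 > Client Y 7 > Client H 2.
Client N: +40 to 40 (cap) — 100 left.
Client M: +60 to 60 (cap) — 40 left.
Client K takes 40 to reach its cap of 40 — 0 left.
Total = 12×60 + 20×40 + 11×40 = 1960.

1960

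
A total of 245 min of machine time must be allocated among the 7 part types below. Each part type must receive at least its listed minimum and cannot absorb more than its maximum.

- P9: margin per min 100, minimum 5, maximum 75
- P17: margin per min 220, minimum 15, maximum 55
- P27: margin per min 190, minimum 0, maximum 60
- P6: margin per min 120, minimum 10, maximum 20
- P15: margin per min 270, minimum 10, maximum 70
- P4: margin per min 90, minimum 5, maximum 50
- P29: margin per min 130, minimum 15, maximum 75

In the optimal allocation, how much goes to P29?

40

Meeting every minimum uses 5+15+0+10+10+5+15 = 60 min, leaving 185.
Highest margin per min first: P15 270 > P17 220 > P27 190 > P29 130 > P6 120 > P9 100 > P4 90.
Give P15 60 more to hit its cap of 70 — 125 left.
P17 takes 40 more to reach its cap of 55 — 85 left.
P27: +60 to 60 (cap) — 25 left.
Only 25 left; P29 takes them to reach 40.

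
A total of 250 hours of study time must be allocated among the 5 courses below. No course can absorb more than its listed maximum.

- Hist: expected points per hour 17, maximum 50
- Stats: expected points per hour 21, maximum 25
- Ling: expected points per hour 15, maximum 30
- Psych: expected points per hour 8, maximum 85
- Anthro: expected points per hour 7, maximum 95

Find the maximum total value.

2925

Order the courses by expected points per hour: Stats 21 > Hist 17 > Ling 15 > Psych 8 > Anthro 7.
Give Stats 25 to hit its cap of 25 → 225 left.
Hist takes 50 to reach its cap of 50 → 175 left.
Ling: +30 to 30 (cap) → 145 left.
Psych takes 85 to reach its cap of 85 → 60 left.
Anthro: +60 (room for 95) → 60. Pool exhausted.
Total = 17×50 + 21×25 + 15×30 + 8×85 + 7×60 = 2925.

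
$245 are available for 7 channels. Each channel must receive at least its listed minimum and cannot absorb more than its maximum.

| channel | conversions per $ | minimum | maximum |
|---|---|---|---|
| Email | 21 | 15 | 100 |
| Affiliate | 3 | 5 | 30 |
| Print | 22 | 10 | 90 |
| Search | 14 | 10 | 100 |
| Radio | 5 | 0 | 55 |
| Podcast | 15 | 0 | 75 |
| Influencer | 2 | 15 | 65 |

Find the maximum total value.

4640

Meeting every minimum uses 15+5+10+10+0+0+15 = 55 $, leaving 190.
Order the channels by conversions per $: Print 22 > Email 21 > Podcast 15 > Search 14 > Radio 5 > Affiliate 3 > Influencer 2.
Print takes 80 more to reach its cap of 90 — 110 left.
Email: +85 to 100 (cap) — 25 left.
Podcast: +25 (room for 75) → 25. Pool exhausted.
Total = 21×100 + 3×5 + 22×90 + 14×10 + 15×25 + 2×15 = 4640.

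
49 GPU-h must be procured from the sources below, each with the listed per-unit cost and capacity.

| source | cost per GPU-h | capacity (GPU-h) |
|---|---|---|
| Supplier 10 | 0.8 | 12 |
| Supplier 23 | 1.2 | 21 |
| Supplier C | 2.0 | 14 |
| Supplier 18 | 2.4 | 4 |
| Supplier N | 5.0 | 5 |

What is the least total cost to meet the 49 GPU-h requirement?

Fill from the cheapest source first.
Supplier 10 (0.8): use full 12 — 37 GPU-h to go.
Take 21 from Supplier 23 at 1.2 — need 16 more.
Take 14 from Supplier C at 2.0 — need 2 more.
Supplier 18 at 2.4: take 2 of its 4 — requirement met.
Supplier N: unused.
Cost = 12×0.8 + 21×1.2 + 14×2.0 + 2×2.4 = 67.6.

67.6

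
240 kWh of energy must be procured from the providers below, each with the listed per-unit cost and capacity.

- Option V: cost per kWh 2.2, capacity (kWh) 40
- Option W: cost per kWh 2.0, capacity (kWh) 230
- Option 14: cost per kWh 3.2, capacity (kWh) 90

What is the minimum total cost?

Fill from the cheapest provider first.
Option W at 2.0: take all 230 kWh → 10 still needed.
Option V at 2.2: take 10 of its 40 → requirement met.
Option 14: unused.
Cost = 230×2.0 + 10×2.2 = 482.

482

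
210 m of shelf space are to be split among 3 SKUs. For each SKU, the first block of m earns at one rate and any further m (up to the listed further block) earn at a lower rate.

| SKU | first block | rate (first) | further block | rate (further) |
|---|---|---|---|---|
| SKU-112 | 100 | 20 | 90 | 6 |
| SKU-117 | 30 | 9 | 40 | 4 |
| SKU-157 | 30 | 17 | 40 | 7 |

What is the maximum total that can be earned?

Rank every tier by rate: SKU-112/tier1 20 > SKU-157/tier1 17 > SKU-117/tier1 9 > SKU-157/tier2 7 > SKU-112/tier2 6 > SKU-117/tier2 4.
SKU-112 tier1 at 20: fill all 100 — 110 left.
SKU-157/tier1 (17): +30 — 80 left.
SKU-117 tier1 at 9: fill all 30 — 50 left.
SKU-157/tier2 (7): +40 — 10 left.
SKU-112/tier2: +10 of 90 at 6; pool empty.
Total = 20×100 + 17×30 + 9×30 + 7×40 + 6×10 = 3120.

3120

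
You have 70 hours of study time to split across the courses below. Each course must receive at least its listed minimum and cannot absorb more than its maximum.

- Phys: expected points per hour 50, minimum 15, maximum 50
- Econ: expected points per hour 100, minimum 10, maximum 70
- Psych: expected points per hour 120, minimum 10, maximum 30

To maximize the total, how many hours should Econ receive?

Meeting every minimum uses 15+10+10 = 35 hours, leaving 35.
Order the courses by expected points per hour: Psych 120 > Econ 100 > Phys 50.
Give Psych 20 more to hit its cap of 30 ; 15 left.
Only 15 left; Econ takes them to reach 25.

25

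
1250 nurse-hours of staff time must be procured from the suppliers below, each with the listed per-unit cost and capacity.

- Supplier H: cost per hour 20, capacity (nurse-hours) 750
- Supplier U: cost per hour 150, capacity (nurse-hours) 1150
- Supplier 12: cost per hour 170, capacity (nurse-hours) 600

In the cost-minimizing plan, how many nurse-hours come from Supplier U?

500

Cheapest first:
Take 750 from Supplier H at 20 — need 500 more.
Take 500 from Supplier U at 150 to finish.
Supplier 12: unused.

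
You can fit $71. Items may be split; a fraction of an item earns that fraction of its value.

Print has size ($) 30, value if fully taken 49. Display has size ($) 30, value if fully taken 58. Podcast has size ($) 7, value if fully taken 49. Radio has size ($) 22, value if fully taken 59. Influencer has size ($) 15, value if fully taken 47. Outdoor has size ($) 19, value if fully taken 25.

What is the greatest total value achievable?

Best value per unit of size first: Podcast 49/7≈7, Influencer 47/15≈3.13, Radio 59/22≈2.68, Display 58/30≈1.93, Print 49/30≈1.63, Outdoor 25/19≈1.32.
Podcast: take in full, 7 $ for value 49 ; 64 left.
Take all of Influencer (15 $, value 47) ; 49 $ left.
All 22 $ of Radio fit (value 59) ; 27 remain.
27 $ left: a 27/30 share of Display gives 58×27/30 = 52.2.
Total value = 207.2.

207.2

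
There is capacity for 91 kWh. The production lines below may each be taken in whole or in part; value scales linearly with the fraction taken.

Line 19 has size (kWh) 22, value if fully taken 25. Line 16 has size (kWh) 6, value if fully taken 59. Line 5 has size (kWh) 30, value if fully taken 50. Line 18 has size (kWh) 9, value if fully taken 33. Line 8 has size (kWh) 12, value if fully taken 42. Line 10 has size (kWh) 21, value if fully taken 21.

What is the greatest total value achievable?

221

Rank by value-to-size ratio: Line 16 59/6≈9.83, Line 18 33/9≈3.67, Line 8 42/12≈3.5, Line 5 50/30≈1.67, Line 19 25/22≈1.14, Line 10 21/21≈1.
Take all of Line 16 (6 kWh, value 59) ; 85 kWh left.
Take all of Line 18 (9 kWh, value 33) ; 76 kWh left.
Take all of Line 8 (12 kWh, value 42) ; 64 kWh left.
Take all of Line 5 (30 kWh, value 50) ; 34 kWh left.
Line 19: take in full, 22 kWh for value 25 ; 12 left.
12 kWh left: a 12/21 share of Line 10 gives 21×12/21 = 12.
Total value = 221.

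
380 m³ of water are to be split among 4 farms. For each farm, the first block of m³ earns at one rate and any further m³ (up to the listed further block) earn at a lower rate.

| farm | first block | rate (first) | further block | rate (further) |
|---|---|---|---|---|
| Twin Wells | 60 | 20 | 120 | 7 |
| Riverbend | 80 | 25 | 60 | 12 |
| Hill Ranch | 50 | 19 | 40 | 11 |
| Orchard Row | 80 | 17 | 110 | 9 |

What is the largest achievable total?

Treat each block as its own option and order by rate: Riverbend/first 25 > Twin Wells/first 20 > Hill Ranch/first 19 > Orchard Row/first 17 > Riverbend/second 12 > Hill Ranch/second 11 > Orchard Row/second 9 > Twin Wells/second 7.
Riverbend first at 25: fill all 80 — 300 left.
Fill Twin Wells first block (60 at 20) — 240 left.
Hill Ranch first at 19: fill all 50 — 190 left.
Orchard Row/first (17): +80 — 110 left.
Riverbend/second (12): +60 — 50 left.
Hill Ranch/second (11): +40 — 10 left.
10 remain; put them into Orchard Row second at 9.
Total = 25×80 + 20×60 + 19×50 + 17×80 + 12×60 + 11×40 + 9×10 = 6760.

6760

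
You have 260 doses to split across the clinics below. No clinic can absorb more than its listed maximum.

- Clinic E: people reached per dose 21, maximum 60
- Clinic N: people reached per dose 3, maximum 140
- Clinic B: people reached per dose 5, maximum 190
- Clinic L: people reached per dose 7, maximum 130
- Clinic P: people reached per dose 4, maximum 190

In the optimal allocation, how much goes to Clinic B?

Rank by people reached per dose: Clinic E 21 > Clinic L 7 > Clinic B 5 > Clinic P 4 > Clinic N 3.
Give Clinic E 60 to hit its cap of 60 — 200 left.
Give Clinic L 130 to hit its cap of 130 — 70 left.
Clinic B has room for 190 but only 70 remain, so it gets 70.

70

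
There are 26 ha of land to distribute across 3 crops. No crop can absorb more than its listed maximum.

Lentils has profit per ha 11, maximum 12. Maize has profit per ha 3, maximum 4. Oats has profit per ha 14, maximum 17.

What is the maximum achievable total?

337

Order the crops by profit per ha: Oats 14 > Lentils 11 > Maize 3.
Oats takes 17 to reach its cap of 17 → 9 left.
Lentils: +9 (room for 12) → 9. Pool exhausted.
Total = 11×9 + 14×17 = 337.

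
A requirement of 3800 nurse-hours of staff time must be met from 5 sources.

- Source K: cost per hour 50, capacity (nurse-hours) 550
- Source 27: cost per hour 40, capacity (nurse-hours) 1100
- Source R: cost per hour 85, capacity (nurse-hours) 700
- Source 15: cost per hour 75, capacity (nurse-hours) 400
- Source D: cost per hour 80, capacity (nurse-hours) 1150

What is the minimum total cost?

Cheapest first:
Source 27 at 40: take all 1100 nurse-hours → 2700 still needed.
Take 550 from Source K at 50 → need 2150 more.
Source 15 (75): use full 400 → 1750 nurse-hours to go.
Source D (80): use full 1150 → 600 nurse-hours to go.
Source R (85): take the remaining 600 → done.
Cost = 1100×40 + 550×50 + 400×75 + 1150×80 + 600×85 = 244500.

244500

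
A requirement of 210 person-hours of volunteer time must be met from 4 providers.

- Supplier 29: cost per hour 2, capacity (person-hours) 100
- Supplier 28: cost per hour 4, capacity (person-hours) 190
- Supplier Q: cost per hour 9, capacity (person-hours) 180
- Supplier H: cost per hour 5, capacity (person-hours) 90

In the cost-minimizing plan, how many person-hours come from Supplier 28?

Cheapest first:
Supplier 29 (2): use full 100 ; 110 person-hours to go.
Supplier 28 at 4: take 110 of its 190 ; requirement met.
Supplier H, Supplier Q: unused.

110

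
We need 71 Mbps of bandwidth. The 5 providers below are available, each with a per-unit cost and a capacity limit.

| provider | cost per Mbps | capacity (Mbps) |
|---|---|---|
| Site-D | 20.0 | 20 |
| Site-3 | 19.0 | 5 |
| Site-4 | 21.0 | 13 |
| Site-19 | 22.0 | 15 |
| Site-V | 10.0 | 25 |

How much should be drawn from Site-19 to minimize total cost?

8

Fill from the cheapest provider first.
Take 25 from Site-V at 10.0 — need 46 more.
Site-3 at 19.0: take all 5 Mbps — 41 still needed.
Take 20 from Site-D at 20.0 — need 21 more.
Take 13 from Site-4 at 21.0 — need 8 more.
Take 8 from Site-19 at 22.0 to finish.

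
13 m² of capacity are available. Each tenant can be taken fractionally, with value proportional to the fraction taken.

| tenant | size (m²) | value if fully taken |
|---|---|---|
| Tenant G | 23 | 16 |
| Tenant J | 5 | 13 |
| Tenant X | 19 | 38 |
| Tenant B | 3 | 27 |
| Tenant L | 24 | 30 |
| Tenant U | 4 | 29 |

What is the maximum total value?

Best value per unit of size first: Tenant B 27/3≈9, Tenant U 29/4≈7.25, Tenant J 13/5≈2.6, Tenant X 38/19≈2, Tenant L 30/24≈1.25, Tenant G 16/23≈0.696.
Tenant B: take in full, 3 m² for value 27 ; 10 left.
Tenant U: take in full, 4 m² for value 29 ; 6 left.
Tenant J: take in full, 5 m² for value 13 ; 1 left.
Only 1 m² remain; take 1/19 of Tenant X for value 38×1/19 = 2.
Total value = 71.

71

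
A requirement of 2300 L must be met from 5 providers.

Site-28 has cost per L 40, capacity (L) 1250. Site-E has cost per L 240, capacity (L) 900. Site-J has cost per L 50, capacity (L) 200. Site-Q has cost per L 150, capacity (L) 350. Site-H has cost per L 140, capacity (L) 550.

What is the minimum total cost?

Cheapest first:
Site-28 (40): use full 1250 → 1050 L to go.
Take 200 from Site-J at 50 → need 850 more.
Site-H (140): use full 550 → 300 L to go.
Site-Q at 150: take 300 of its 350 → requirement met.
Site-E: unused.
Cost = 1250×40 + 200×50 + 550×140 + 300×150 = 182000.

182000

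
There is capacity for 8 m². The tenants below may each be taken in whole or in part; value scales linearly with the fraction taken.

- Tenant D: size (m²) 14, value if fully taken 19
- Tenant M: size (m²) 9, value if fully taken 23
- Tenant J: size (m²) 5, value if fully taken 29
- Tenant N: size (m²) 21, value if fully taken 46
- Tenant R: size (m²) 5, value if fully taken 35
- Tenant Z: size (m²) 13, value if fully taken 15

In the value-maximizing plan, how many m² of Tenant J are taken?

3

Sort by value density: Tenant R 35/5≈7, Tenant J 29/5≈5.8, Tenant M 23/9≈2.56, Tenant N 46/21≈2.19, Tenant D 19/14≈1.36, Tenant Z 15/13≈1.15.
Take all of Tenant R (5 m², value 35) — 3 m² left.
3 m² left: a 3/5 share of Tenant J gives 29×3/5 = 17.4.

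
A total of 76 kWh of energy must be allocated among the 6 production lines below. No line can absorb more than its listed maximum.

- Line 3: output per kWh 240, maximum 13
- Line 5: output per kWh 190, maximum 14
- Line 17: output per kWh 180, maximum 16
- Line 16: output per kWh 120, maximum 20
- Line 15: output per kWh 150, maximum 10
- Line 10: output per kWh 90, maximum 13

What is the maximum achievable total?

Rank by output per kWh: Line 3 240 > Line 5 190 > Line 17 180 > Line 15 150 > Line 16 120 > Line 10 90.
Line 3 takes 13 to reach its cap of 13 → 63 left.
Line 5: +14 to 14 (cap) → 49 left.
Line 17: +16 to 16 (cap) → 33 left.
Give Line 15 10 to hit its cap of 10 → 23 left.
Give Line 16 20 to hit its cap of 20 → 3 left.
Only 3 left; Line 10 takes them to reach 3.
Total = 240×13 + 190×14 + 180×16 + 120×20 + 150×10 + 90×3 = 12830.

12830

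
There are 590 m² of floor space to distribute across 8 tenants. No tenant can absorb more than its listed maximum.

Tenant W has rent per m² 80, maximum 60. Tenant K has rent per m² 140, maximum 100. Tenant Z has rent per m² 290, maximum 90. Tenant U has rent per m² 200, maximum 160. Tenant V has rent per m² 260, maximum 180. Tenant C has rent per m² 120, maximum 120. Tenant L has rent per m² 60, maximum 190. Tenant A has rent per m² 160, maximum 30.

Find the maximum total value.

127300

Order the tenants by rent per m²: Tenant Z 290 > Tenant V 260 > Tenant U 200 > Tenant A 160 > Tenant K 140 > Tenant C 120 > Tenant W 80 > Tenant L 60.
Tenant Z takes 90 to reach its cap of 90 ; 500 left.
Tenant V takes 180 to reach its cap of 180 ; 320 left.
Tenant U: +160 to 160 (cap) ; 160 left.
Tenant A: +30 to 30 (cap) ; 130 left.
Give Tenant K 100 to hit its cap of 100 ; 30 left.
Tenant C has room for 120 but only 30 remain, so it gets 30.
Total = 140×100 + 290×90 + 200×160 + 260×180 + 120×30 + 160×30 = 127300.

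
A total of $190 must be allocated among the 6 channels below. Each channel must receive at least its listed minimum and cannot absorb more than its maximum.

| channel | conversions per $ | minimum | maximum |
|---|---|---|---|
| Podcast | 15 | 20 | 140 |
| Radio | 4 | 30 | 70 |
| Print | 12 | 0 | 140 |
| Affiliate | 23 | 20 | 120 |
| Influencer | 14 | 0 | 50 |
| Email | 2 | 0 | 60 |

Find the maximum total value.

Meeting every minimum uses 20+30+0+20+0+0 = 70 $, leaving 120.
Highest conversions per $ first: Affiliate 23 > Podcast 15 > Influencer 14 > Print 12 > Radio 4 > Email 2.
Affiliate takes 100 more to reach its cap of 120 → 20 left.
Podcast has room for 120 more but only 20 remain, so it gets 40.
Total = 15×40 + 4×30 + 23×120 = 3480.

3480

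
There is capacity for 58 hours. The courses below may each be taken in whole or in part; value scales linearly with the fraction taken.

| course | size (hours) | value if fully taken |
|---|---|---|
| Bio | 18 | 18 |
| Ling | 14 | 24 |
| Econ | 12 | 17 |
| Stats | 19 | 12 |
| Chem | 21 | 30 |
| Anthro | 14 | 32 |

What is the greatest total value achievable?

Sort by value density: Anthro 32/14≈2.29, Ling 24/14≈1.71, Chem 30/21≈1.43, Econ 17/12≈1.42, Bio 18/18≈1, Stats 12/19≈0.632.
Anthro: take in full, 14 hours for value 32 ; 44 left.
All 14 hours of Ling fit (value 24) ; 30 remain.
All 21 hours of Chem fit (value 30) ; 9 remain.
Only 9 hours remain; take 9/12 of Econ for value 17×9/12 = 12.75.
Total value = 98.75.

98.75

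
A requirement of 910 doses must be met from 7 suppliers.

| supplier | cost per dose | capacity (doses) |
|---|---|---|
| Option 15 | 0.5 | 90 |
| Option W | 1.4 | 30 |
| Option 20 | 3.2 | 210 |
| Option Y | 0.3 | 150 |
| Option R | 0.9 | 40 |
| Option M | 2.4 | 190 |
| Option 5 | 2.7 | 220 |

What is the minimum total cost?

Fill from the cheapest supplier first.
Take 150 from Option Y at 0.3 — need 760 more.
Option 15 (0.5): use full 90 — 670 doses to go.
Option R (0.9): use full 40 — 630 doses to go.
Option W at 1.4: take all 30 doses — 600 still needed.
Option M at 2.4: take all 190 doses — 410 still needed.
Take 220 from Option 5 at 2.7 — need 190 more.
Option 20 (3.2): take the remaining 190 — done.
Cost = 150×0.3 + 90×0.5 + 40×0.9 + 30×1.4 + 190×2.4 + 220×2.7 + 190×3.2 = 1826.

1826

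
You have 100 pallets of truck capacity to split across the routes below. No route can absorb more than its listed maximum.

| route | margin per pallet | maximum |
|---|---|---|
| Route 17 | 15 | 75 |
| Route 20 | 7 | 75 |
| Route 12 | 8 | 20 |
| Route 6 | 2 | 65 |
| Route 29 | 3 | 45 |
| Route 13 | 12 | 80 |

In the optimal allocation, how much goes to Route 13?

25

Rank by margin per pallet: Route 17 15 > Route 13 12 > Route 12 8 > Route 20 7 > Route 29 3 > Route 6 2.
Route 17 takes 75 to reach its cap of 75 — 25 left.
Route 13: +25 (room for 80) → 25. Pool exhausted.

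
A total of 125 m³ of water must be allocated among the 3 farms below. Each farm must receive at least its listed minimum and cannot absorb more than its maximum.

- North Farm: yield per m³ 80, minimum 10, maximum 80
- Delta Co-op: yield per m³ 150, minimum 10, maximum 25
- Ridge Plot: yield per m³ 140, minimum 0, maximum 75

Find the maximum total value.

Meeting every minimum uses 10+10+0 = 20 m³, leaving 105.
Highest yield per m³ first: Delta Co-op 150 > Ridge Plot 140 > North Farm 80.
Give Delta Co-op 15 more to hit its cap of 25 ; 90 left.
Ridge Plot takes 75 more to reach its cap of 75 ; 15 left.
Only 15 left; North Farm takes them to reach 25.
Total = 80×25 + 150×25 + 140×75 = 16250.

16250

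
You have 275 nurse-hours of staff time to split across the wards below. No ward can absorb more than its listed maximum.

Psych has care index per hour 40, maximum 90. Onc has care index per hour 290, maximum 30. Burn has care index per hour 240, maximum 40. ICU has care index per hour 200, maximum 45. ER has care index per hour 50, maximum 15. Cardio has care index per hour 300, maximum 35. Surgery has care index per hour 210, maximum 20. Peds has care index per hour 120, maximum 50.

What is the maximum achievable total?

Order the wards by care index per hour: Cardio 300 > Onc 290 > Burn 240 > Surgery 210 > ICU 200 > Peds 120 > ER 50 > Psych 40.
Cardio takes 35 to reach its cap of 35 — 240 left.
Give Onc 30 to hit its cap of 30 — 210 left.
Burn takes 40 to reach its cap of 40 — 170 left.
Surgery: +20 to 20 (cap) — 150 left.
Give ICU 45 to hit its cap of 45 — 105 left.
Peds takes 50 to reach its cap of 50 — 55 left.
Give ER 15 to hit its cap of 15 — 40 left.
Only 40 left; Psych takes them to reach 40.
Total = 40×40 + 290×30 + 240×40 + 200×45 + 50×15 + 300×35 + 210×20 + 120×50 = 50350.

50350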